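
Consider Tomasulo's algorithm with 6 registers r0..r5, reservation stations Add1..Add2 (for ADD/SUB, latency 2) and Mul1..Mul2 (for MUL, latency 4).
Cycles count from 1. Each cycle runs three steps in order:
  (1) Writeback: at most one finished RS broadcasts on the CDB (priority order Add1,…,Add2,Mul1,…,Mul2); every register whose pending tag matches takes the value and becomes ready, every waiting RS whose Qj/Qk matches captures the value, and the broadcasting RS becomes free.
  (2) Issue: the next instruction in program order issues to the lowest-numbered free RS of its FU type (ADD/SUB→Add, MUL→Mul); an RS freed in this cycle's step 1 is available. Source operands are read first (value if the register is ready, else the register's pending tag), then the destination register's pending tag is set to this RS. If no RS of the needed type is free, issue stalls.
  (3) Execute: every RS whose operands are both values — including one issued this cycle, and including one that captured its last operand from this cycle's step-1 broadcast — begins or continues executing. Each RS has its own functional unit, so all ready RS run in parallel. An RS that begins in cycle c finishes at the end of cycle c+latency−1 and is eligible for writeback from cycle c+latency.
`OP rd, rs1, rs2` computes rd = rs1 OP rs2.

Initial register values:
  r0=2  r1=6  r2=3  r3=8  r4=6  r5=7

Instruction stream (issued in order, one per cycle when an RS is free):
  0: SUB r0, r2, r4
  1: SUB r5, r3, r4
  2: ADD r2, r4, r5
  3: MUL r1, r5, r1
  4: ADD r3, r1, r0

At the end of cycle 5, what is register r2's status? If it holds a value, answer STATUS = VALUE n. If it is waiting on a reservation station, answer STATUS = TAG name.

  c1: issue SUB r0<-Add1  regs: r0:Add1,r1:6,r2:3,r3:8,r4:6,r5:7
  c2: issue SUB r5<-Add2  regs: r0:Add1,r1:6,r2:3,r3:8,r4:6,r5:Add2
  c3: CDB Add1=-3; issue ADD r2<-Add1  regs: r0:-3,r1:6,r2:Add1,r3:8,r4:6,r5:Add2
  c4: CDB Add2=2; issue MUL r1<-Mul1  regs: r0:-3,r1:Mul1,r2:Add1,r3:8,r4:6,r5:2
  c5: issue ADD r3<-Add2  regs: r0:-3,r1:Mul1,r2:Add1,r3:Add2,r4:6,r5:2

STATUS = TAG Add1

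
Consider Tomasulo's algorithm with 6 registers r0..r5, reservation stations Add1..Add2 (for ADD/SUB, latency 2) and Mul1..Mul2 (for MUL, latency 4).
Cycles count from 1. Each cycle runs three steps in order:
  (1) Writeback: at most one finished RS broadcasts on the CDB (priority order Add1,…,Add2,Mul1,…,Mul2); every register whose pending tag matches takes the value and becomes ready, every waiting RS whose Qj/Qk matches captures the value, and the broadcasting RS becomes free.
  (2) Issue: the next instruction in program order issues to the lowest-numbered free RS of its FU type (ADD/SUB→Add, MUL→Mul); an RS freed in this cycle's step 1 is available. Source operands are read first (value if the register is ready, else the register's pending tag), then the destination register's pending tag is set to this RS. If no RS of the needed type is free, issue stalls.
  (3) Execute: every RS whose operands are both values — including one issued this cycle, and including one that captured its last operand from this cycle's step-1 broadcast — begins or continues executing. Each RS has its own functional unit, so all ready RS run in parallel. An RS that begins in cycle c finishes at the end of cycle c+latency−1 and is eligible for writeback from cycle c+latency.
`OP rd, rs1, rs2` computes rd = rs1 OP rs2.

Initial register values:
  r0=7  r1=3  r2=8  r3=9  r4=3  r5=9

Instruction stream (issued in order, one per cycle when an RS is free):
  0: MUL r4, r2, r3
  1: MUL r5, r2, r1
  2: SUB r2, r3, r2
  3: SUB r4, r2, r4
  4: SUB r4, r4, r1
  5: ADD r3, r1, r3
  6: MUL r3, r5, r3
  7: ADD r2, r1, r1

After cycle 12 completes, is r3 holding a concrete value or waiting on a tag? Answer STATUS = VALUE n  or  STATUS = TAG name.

STATUS = TAG Mul1

  c1: issue MUL r4<-Mul1  regs: r0:7,r1:3,r2:8,r3:9,r4:Mul1,r5:9
  c2: issue MUL r5<-Mul2  regs: r0:7,r1:3,r2:8,r3:9,r4:Mul1,r5:Mul2
  c3: issue SUB r2<-Add1  regs: r0:7,r1:3,r2:Add1,r3:9,r4:Mul1,r5:Mul2
  c4: issue SUB r4<-Add2  regs: r0:7,r1:3,r2:Add1,r3:9,r4:Add2,r5:Mul2
  c5: CDB Add1=1; issue SUB r4<-Add1  regs: r0:7,r1:3,r2:1,r3:9,r4:Add1,r5:Mul2
  c6: CDB Mul1=72; stall  regs: r0:7,r1:3,r2:1,r3:9,r4:Add1,r5:Mul2
  c7: CDB Mul2=24; stall  regs: r0:7,r1:3,r2:1,r3:9,r4:Add1,r5:24
  c8: CDB Add2=-71; issue ADD r3<-Add2  regs: r0:7,r1:3,r2:1,r3:Add2,r4:Add1,r5:24
  c9: issue MUL r3<-Mul1  regs: r0:7,r1:3,r2:1,r3:Mul1,r4:Add1,r5:24
  c10: CDB Add1=-74; issue ADD r2<-Add1  regs: r0:7,r1:3,r2:Add1,r3:Mul1,r4:-74,r5:24
  c11: CDB Add2=12  regs: r0:7,r1:3,r2:Add1,r3:Mul1,r4:-74,r5:24
  c12: CDB Add1=6  regs: r0:7,r1:3,r2:6,r3:Mul1,r4:-74,r5:24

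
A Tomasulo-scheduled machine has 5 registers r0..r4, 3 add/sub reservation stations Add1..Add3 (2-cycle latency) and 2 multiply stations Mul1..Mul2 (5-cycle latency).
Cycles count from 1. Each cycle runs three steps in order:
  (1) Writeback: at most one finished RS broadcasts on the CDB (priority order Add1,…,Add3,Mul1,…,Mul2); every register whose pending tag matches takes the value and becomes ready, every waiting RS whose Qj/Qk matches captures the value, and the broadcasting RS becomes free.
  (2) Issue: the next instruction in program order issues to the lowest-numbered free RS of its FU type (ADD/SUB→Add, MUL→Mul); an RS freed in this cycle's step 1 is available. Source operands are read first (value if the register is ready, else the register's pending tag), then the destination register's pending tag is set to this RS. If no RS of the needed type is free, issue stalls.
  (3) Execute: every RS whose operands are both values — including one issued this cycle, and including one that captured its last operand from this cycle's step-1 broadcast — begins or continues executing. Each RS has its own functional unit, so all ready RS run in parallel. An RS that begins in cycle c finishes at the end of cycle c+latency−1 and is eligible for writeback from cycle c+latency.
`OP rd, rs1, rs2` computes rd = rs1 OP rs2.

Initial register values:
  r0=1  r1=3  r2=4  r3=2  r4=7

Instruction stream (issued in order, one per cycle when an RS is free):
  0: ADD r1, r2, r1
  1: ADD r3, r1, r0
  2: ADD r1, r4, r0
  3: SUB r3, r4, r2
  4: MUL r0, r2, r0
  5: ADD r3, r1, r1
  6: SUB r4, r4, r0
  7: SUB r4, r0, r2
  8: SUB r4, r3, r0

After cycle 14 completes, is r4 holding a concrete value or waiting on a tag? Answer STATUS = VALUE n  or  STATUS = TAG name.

STATUS = VALUE 12

cycle 1: issue ADD r1<-Add1 // r0:1,r1:Add1,r2:4,r3:2,r4:7
cycle 2: issue ADD r3<-Add2 // r0:1,r1:Add1,r2:4,r3:Add2,r4:7
cycle 3: CDB Add1=7; issue ADD r1<-Add1 // r0:1,r1:Add1,r2:4,r3:Add2,r4:7
cycle 4: issue SUB r3<-Add3 // r0:1,r1:Add1,r2:4,r3:Add3,r4:7
cycle 5: CDB Add1=8; issue MUL r0<-Mul1 // r0:Mul1,r1:8,r2:4,r3:Add3,r4:7
cycle 6: CDB Add2=8; issue ADD r3<-Add1 // r0:Mul1,r1:8,r2:4,r3:Add1,r4:7
cycle 7: CDB Add3=3; issue SUB r4<-Add2 // r0:Mul1,r1:8,r2:4,r3:Add1,r4:Add2
cycle 8: CDB Add1=16; issue SUB r4<-Add1 // r0:Mul1,r1:8,r2:4,r3:16,r4:Add1
cycle 9: issue SUB r4<-Add3 // r0:Mul1,r1:8,r2:4,r3:16,r4:Add3
cycle 10: CDB Mul1=4 // r0:4,r1:8,r2:4,r3:16,r4:Add3
cycle 11: - // r0:4,r1:8,r2:4,r3:16,r4:Add3
cycle 12: CDB Add1=0 // r0:4,r1:8,r2:4,r3:16,r4:Add3
cycle 13: CDB Add2=3 // r0:4,r1:8,r2:4,r3:16,r4:Add3
cycle 14: CDB Add3=12 // r0:4,r1:8,r2:4,r3:16,r4:12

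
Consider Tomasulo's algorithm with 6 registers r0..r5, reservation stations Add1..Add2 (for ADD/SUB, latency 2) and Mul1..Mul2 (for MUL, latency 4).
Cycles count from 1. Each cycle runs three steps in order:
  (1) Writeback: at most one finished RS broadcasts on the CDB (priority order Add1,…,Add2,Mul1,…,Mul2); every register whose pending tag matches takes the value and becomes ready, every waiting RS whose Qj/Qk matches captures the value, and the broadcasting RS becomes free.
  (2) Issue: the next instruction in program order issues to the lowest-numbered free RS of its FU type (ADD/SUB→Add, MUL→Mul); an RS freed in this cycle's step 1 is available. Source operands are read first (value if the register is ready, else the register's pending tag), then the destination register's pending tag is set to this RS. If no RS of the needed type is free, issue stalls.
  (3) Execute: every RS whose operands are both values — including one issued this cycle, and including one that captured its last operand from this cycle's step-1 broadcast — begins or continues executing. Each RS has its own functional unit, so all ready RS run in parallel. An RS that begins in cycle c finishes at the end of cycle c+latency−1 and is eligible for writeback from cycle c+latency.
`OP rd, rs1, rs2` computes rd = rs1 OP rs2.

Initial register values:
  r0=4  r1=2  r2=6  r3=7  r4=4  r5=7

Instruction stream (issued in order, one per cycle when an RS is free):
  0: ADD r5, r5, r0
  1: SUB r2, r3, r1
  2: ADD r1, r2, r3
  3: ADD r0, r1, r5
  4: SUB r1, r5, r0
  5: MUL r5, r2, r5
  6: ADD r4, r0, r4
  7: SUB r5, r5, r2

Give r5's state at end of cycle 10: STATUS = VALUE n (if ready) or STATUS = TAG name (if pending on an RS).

STATUS = TAG Add1

cycle 1: issue ADD r5<-Add1 // r0:4,r1:2,r2:6,r3:7,r4:4,r5:Add1
cycle 2: issue SUB r2<-Add2 // r0:4,r1:2,r2:Add2,r3:7,r4:4,r5:Add1
cycle 3: CDB Add1=11; issue ADD r1<-Add1 // r0:4,r1:Add1,r2:Add2,r3:7,r4:4,r5:11
cycle 4: CDB Add2=5; issue ADD r0<-Add2 // r0:Add2,r1:Add1,r2:5,r3:7,r4:4,r5:11
cycle 5: stall // r0:Add2,r1:Add1,r2:5,r3:7,r4:4,r5:11
cycle 6: CDB Add1=12; issue SUB r1<-Add1 // r0:Add2,r1:Add1,r2:5,r3:7,r4:4,r5:11
cycle 7: issue MUL r5<-Mul1 // r0:Add2,r1:Add1,r2:5,r3:7,r4:4,r5:Mul1
cycle 8: CDB Add2=23; issue ADD r4<-Add2 // r0:23,r1:Add1,r2:5,r3:7,r4:Add2,r5:Mul1
cycle 9: stall // r0:23,r1:Add1,r2:5,r3:7,r4:Add2,r5:Mul1
cycle 10: CDB Add1=-12; issue SUB r5<-Add1 // r0:23,r1:-12,r2:5,r3:7,r4:Add2,r5:Add1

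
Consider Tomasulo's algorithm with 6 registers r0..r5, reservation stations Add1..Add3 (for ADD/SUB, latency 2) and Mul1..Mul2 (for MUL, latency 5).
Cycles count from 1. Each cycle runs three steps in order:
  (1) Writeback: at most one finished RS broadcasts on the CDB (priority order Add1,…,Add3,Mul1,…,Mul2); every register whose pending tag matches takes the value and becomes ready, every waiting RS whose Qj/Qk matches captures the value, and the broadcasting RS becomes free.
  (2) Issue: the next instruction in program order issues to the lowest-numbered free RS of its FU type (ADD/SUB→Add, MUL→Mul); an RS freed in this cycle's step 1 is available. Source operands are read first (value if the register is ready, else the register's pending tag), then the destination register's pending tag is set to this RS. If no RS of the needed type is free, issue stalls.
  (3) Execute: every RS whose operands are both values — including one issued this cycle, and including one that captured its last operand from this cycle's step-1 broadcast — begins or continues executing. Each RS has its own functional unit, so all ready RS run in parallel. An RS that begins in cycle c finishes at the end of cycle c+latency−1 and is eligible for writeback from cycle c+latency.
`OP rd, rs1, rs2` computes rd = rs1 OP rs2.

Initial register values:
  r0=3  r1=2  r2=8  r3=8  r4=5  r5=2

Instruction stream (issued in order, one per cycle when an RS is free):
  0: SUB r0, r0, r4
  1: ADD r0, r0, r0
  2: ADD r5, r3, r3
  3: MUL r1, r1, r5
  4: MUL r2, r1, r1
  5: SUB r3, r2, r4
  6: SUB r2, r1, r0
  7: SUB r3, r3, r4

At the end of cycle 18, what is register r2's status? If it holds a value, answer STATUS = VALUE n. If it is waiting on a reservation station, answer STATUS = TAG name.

cycle 1: issue SUB r0<-Add1 // r0:Add1,r1:2,r2:8,r3:8,r4:5,r5:2
cycle 2: issue ADD r0<-Add2 // r0:Add2,r1:2,r2:8,r3:8,r4:5,r5:2
cycle 3: CDB Add1=-2; issue ADD r5<-Add1 // r0:Add2,r1:2,r2:8,r3:8,r4:5,r5:Add1
cycle 4: issue MUL r1<-Mul1 // r0:Add2,r1:Mul1,r2:8,r3:8,r4:5,r5:Add1
cycle 5: CDB Add1=16; issue MUL r2<-Mul2 // r0:Add2,r1:Mul1,r2:Mul2,r3:8,r4:5,r5:16
cycle 6: CDB Add2=-4; issue SUB r3<-Add1 // r0:-4,r1:Mul1,r2:Mul2,r3:Add1,r4:5,r5:16
cycle 7: issue SUB r2<-Add2 // r0:-4,r1:Mul1,r2:Add2,r3:Add1,r4:5,r5:16
cycle 8: issue SUB r3<-Add3 // r0:-4,r1:Mul1,r2:Add2,r3:Add3,r4:5,r5:16
cycle 9: - // r0:-4,r1:Mul1,r2:Add2,r3:Add3,r4:5,r5:16
cycle 10: CDB Mul1=32 // r0:-4,r1:32,r2:Add2,r3:Add3,r4:5,r5:16
cycle 11: - // r0:-4,r1:32,r2:Add2,r3:Add3,r4:5,r5:16
cycle 12: CDB Add2=36 // r0:-4,r1:32,r2:36,r3:Add3,r4:5,r5:16
cycle 13: - // r0:-4,r1:32,r2:36,r3:Add3,r4:5,r5:16
cycle 14: - // r0:-4,r1:32,r2:36,r3:Add3,r4:5,r5:16
cycle 15: CDB Mul2=1024 // r0:-4,r1:32,r2:36,r3:Add3,r4:5,r5:16
cycle 16: - // r0:-4,r1:32,r2:36,r3:Add3,r4:5,r5:16
cycle 17: CDB Add1=1019 // r0:-4,r1:32,r2:36,r3:Add3,r4:5,r5:16
cycle 18: - // r0:-4,r1:32,r2:36,r3:Add3,r4:5,r5:16

STATUS = VALUE 36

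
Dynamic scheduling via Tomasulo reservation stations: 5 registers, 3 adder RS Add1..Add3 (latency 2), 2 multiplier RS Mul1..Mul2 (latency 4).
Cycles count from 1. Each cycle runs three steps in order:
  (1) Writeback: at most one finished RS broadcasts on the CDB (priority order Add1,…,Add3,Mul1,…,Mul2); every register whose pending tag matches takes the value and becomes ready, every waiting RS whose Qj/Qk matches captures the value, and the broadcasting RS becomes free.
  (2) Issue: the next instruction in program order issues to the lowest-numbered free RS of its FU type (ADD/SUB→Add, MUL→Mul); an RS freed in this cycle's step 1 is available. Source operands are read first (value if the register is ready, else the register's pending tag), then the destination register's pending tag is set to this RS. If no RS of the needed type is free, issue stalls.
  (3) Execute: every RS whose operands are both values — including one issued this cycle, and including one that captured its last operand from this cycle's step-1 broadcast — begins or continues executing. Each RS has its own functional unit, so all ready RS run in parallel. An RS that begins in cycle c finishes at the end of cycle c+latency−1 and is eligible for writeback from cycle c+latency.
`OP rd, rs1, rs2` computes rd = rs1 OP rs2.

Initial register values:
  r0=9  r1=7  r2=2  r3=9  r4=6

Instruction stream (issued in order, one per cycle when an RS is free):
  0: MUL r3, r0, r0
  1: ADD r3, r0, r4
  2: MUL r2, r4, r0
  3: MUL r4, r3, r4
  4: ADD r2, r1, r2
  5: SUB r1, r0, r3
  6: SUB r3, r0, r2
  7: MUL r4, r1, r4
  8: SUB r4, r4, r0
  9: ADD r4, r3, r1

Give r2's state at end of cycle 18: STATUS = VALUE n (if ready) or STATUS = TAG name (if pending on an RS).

  c1: issue MUL r3<-Mul1  regs: r0:9,r1:7,r2:2,r3:Mul1,r4:6
  c2: issue ADD r3<-Add1  regs: r0:9,r1:7,r2:2,r3:Add1,r4:6
  c3: issue MUL r2<-Mul2  regs: r0:9,r1:7,r2:Mul2,r3:Add1,r4:6
  c4: CDB Add1=15; stall  regs: r0:9,r1:7,r2:Mul2,r3:15,r4:6
  c5: CDB Mul1=81; issue MUL r4<-Mul1  regs: r0:9,r1:7,r2:Mul2,r3:15,r4:Mul1
  c6: issue ADD r2<-Add1  regs: r0:9,r1:7,r2:Add1,r3:15,r4:Mul1
  c7: CDB Mul2=54; issue SUB r1<-Add2  regs: r0:9,r1:Add2,r2:Add1,r3:15,r4:Mul1
  c8: issue SUB r3<-Add3  regs: r0:9,r1:Add2,r2:Add1,r3:Add3,r4:Mul1
  c9: CDB Add1=61; issue MUL r4<-Mul2  regs: r0:9,r1:Add2,r2:61,r3:Add3,r4:Mul2
  c10: CDB Add2=-6; issue SUB r4<-Add1  regs: r0:9,r1:-6,r2:61,r3:Add3,r4:Add1
  c11: CDB Add3=-52; issue ADD r4<-Add2  regs: r0:9,r1:-6,r2:61,r3:-52,r4:Add2
  c12: CDB Mul1=90  regs: r0:9,r1:-6,r2:61,r3:-52,r4:Add2
  c13: CDB Add2=-58  regs: r0:9,r1:-6,r2:61,r3:-52,r4:-58
  c14: -  regs: r0:9,r1:-6,r2:61,r3:-52,r4:-58
  c15: -  regs: r0:9,r1:-6,r2:61,r3:-52,r4:-58
  c16: CDB Mul2=-540  regs: r0:9,r1:-6,r2:61,r3:-52,r4:-58
  c17: -  regs: r0:9,r1:-6,r2:61,r3:-52,r4:-58
  c18: CDB Add1=-549  regs: r0:9,r1:-6,r2:61,r3:-52,r4:-58

STATUS = VALUE 61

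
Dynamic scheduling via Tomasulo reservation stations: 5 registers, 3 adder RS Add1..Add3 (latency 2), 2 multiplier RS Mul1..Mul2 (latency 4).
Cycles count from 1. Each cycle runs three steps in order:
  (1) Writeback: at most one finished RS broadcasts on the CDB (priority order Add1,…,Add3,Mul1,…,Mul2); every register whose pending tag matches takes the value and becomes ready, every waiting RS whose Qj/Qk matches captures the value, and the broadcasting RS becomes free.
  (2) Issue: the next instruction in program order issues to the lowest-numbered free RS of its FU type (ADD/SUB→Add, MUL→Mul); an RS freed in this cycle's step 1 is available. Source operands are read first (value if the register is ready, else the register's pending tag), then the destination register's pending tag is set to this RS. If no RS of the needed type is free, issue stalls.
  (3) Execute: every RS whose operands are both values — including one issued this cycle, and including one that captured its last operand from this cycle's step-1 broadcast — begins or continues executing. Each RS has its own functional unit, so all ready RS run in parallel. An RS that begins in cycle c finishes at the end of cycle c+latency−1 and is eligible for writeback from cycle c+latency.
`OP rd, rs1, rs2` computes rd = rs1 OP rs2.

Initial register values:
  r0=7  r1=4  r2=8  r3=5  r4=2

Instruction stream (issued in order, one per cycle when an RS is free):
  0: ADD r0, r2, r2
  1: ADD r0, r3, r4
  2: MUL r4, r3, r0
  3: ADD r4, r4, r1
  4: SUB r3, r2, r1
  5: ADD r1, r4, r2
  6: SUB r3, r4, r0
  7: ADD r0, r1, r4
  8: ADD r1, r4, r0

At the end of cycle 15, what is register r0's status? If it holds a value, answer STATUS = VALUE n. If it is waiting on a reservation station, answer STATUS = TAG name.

STATUS = VALUE 86

cycle 1: issue ADD r0<-Add1 // r0:Add1,r1:4,r2:8,r3:5,r4:2
cycle 2: issue ADD r0<-Add2 // r0:Add2,r1:4,r2:8,r3:5,r4:2
cycle 3: CDB Add1=16; issue MUL r4<-Mul1 // r0:Add2,r1:4,r2:8,r3:5,r4:Mul1
cycle 4: CDB Add2=7; issue ADD r4<-Add1 // r0:7,r1:4,r2:8,r3:5,r4:Add1
cycle 5: issue SUB r3<-Add2 // r0:7,r1:4,r2:8,r3:Add2,r4:Add1
cycle 6: issue ADD r1<-Add3 // r0:7,r1:Add3,r2:8,r3:Add2,r4:Add1
cycle 7: CDB Add2=4; issue SUB r3<-Add2 // r0:7,r1:Add3,r2:8,r3:Add2,r4:Add1
cycle 8: CDB Mul1=35; stall // r0:7,r1:Add3,r2:8,r3:Add2,r4:Add1
cycle 9: stall // r0:7,r1:Add3,r2:8,r3:Add2,r4:Add1
cycle 10: CDB Add1=39; issue ADD r0<-Add1 // r0:Add1,r1:Add3,r2:8,r3:Add2,r4:39
cycle 11: stall // r0:Add1,r1:Add3,r2:8,r3:Add2,r4:39
cycle 12: CDB Add2=32; issue ADD r1<-Add2 // r0:Add1,r1:Add2,r2:8,r3:32,r4:39
cycle 13: CDB Add3=47 // r0:Add1,r1:Add2,r2:8,r3:32,r4:39
cycle 14: - // r0:Add1,r1:Add2,r2:8,r3:32,r4:39
cycle 15: CDB Add1=86 // r0:86,r1:Add2,r2:8,r3:32,r4:39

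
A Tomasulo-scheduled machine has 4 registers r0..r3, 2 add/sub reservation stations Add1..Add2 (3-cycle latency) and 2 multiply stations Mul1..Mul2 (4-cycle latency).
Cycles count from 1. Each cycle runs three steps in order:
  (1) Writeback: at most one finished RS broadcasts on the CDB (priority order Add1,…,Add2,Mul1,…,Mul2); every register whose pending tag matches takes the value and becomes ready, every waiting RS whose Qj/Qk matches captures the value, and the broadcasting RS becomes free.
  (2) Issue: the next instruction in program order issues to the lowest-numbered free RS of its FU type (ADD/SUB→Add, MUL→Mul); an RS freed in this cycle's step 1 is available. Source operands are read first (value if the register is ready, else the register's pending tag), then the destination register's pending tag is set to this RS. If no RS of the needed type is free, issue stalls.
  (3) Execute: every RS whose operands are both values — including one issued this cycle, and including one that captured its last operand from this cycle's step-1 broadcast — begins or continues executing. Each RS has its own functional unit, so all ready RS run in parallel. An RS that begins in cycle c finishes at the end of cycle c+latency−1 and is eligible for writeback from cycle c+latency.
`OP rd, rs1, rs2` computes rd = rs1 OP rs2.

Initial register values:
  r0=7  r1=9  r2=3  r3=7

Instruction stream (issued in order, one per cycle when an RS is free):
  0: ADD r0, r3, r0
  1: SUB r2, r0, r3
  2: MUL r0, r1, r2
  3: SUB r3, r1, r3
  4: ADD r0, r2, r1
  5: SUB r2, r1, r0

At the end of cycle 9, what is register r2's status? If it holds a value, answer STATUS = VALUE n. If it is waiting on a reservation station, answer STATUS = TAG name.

STATUS = TAG Add2

c1: issue ADD r0<-Add1 | r0:Add1,r1:9,r2:3,r3:7
c2: issue SUB r2<-Add2 | r0:Add1,r1:9,r2:Add2,r3:7
c3: issue MUL r0<-Mul1 | r0:Mul1,r1:9,r2:Add2,r3:7
c4: CDB Add1=14; issue SUB r3<-Add1 | r0:Mul1,r1:9,r2:Add2,r3:Add1
c5: stall | r0:Mul1,r1:9,r2:Add2,r3:Add1
c6: stall | r0:Mul1,r1:9,r2:Add2,r3:Add1
c7: CDB Add1=2; issue ADD r0<-Add1 | r0:Add1,r1:9,r2:Add2,r3:2
c8: CDB Add2=7; issue SUB r2<-Add2 | r0:Add1,r1:9,r2:Add2,r3:2
c9: - | r0:Add1,r1:9,r2:Add2,r3:2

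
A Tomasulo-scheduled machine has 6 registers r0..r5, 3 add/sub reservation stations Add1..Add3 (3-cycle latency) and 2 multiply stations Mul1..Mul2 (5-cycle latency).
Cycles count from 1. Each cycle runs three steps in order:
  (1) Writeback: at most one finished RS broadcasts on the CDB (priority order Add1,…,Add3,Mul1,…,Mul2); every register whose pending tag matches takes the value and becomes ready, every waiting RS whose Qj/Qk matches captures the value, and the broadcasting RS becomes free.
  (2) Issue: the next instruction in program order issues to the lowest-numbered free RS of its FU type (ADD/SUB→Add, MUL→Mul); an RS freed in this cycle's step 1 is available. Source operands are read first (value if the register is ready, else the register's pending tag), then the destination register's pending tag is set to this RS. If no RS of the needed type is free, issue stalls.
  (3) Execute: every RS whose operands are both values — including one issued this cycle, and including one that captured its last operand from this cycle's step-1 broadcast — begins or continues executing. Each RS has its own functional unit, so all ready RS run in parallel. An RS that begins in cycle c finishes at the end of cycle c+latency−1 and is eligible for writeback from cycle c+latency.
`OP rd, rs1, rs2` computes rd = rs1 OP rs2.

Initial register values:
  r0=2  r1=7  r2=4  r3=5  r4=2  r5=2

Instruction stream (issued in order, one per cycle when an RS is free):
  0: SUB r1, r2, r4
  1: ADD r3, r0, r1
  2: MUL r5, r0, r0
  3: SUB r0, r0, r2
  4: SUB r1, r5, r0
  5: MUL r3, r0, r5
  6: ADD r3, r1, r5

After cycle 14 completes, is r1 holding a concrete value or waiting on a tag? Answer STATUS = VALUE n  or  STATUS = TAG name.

cycle 1: issue SUB r1<-Add1 // r0:2,r1:Add1,r2:4,r3:5,r4:2,r5:2
cycle 2: issue ADD r3<-Add2 // r0:2,r1:Add1,r2:4,r3:Add2,r4:2,r5:2
cycle 3: issue MUL r5<-Mul1 // r0:2,r1:Add1,r2:4,r3:Add2,r4:2,r5:Mul1
cycle 4: CDB Add1=2; issue SUB r0<-Add1 // r0:Add1,r1:2,r2:4,r3:Add2,r4:2,r5:Mul1
cycle 5: issue SUB r1<-Add3 // r0:Add1,r1:Add3,r2:4,r3:Add2,r4:2,r5:Mul1
cycle 6: issue MUL r3<-Mul2 // r0:Add1,r1:Add3,r2:4,r3:Mul2,r4:2,r5:Mul1
cycle 7: CDB Add1=-2; issue ADD r3<-Add1 // r0:-2,r1:Add3,r2:4,r3:Add1,r4:2,r5:Mul1
cycle 8: CDB Add2=4 // r0:-2,r1:Add3,r2:4,r3:Add1,r4:2,r5:Mul1
cycle 9: CDB Mul1=4 // r0:-2,r1:Add3,r2:4,r3:Add1,r4:2,r5:4
cycle 10: - // r0:-2,r1:Add3,r2:4,r3:Add1,r4:2,r5:4
cycle 11: - // r0:-2,r1:Add3,r2:4,r3:Add1,r4:2,r5:4
cycle 12: CDB Add3=6 // r0:-2,r1:6,r2:4,r3:Add1,r4:2,r5:4
cycle 13: - // r0:-2,r1:6,r2:4,r3:Add1,r4:2,r5:4
cycle 14: CDB Mul2=-8 // r0:-2,r1:6,r2:4,r3:Add1,r4:2,r5:4

STATUS = VALUE 6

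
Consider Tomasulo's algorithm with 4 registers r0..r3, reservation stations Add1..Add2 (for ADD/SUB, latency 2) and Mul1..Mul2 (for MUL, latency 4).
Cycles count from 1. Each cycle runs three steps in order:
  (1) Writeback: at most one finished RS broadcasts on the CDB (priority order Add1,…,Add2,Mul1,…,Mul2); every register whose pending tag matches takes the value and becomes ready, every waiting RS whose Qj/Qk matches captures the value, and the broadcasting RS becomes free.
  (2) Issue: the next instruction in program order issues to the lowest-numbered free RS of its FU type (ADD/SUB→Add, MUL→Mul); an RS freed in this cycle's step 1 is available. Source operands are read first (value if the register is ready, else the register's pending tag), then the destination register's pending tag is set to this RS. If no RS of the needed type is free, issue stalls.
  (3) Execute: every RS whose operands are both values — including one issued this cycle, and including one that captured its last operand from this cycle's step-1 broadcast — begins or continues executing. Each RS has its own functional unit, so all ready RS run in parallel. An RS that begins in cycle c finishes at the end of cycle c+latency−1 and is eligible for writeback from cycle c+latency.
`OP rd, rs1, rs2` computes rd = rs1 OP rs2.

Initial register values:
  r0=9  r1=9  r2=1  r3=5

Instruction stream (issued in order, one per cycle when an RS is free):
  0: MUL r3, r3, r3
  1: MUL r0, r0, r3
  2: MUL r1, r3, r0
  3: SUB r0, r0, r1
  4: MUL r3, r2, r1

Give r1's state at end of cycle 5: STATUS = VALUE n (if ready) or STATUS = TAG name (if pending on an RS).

STATUS = TAG Mul1

c1: issue MUL r3<-Mul1 | r0:9,r1:9,r2:1,r3:Mul1
c2: issue MUL r0<-Mul2 | r0:Mul2,r1:9,r2:1,r3:Mul1
c3: stall | r0:Mul2,r1:9,r2:1,r3:Mul1
c4: stall | r0:Mul2,r1:9,r2:1,r3:Mul1
c5: CDB Mul1=25; issue MUL r1<-Mul1 | r0:Mul2,r1:Mul1,r2:1,r3:25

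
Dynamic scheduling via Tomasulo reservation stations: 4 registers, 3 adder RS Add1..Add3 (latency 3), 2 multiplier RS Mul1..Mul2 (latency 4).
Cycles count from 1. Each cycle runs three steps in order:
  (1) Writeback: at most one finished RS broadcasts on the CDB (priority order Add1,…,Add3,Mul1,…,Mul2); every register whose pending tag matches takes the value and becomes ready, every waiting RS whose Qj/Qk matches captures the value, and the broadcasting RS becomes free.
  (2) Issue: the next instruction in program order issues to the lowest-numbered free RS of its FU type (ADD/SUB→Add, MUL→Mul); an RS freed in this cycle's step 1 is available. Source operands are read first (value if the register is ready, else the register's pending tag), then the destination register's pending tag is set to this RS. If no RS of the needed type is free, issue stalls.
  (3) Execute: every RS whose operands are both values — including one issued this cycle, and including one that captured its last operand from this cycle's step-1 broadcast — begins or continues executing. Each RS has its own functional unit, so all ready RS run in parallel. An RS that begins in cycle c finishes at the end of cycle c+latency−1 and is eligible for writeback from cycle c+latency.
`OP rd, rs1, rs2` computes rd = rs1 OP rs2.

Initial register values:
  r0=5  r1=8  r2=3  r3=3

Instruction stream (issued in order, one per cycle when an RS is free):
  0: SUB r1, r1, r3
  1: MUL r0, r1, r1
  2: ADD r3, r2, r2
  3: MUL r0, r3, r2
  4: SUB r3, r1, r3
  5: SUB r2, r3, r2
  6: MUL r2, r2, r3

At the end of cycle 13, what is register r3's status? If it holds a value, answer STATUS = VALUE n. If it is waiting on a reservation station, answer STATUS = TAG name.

STATUS = VALUE -1

c1: issue SUB r1<-Add1 | r0:5,r1:Add1,r2:3,r3:3
c2: issue MUL r0<-Mul1 | r0:Mul1,r1:Add1,r2:3,r3:3
c3: issue ADD r3<-Add2 | r0:Mul1,r1:Add1,r2:3,r3:Add2
c4: CDB Add1=5; issue MUL r0<-Mul2 | r0:Mul2,r1:5,r2:3,r3:Add2
c5: issue SUB r3<-Add1 | r0:Mul2,r1:5,r2:3,r3:Add1
c6: CDB Add2=6; issue SUB r2<-Add2 | r0:Mul2,r1:5,r2:Add2,r3:Add1
c7: stall | r0:Mul2,r1:5,r2:Add2,r3:Add1
c8: CDB Mul1=25; issue MUL r2<-Mul1 | r0:Mul2,r1:5,r2:Mul1,r3:Add1
c9: CDB Add1=-1 | r0:Mul2,r1:5,r2:Mul1,r3:-1
c10: CDB Mul2=18 | r0:18,r1:5,r2:Mul1,r3:-1
c11: - | r0:18,r1:5,r2:Mul1,r3:-1
c12: CDB Add2=-4 | r0:18,r1:5,r2:Mul1,r3:-1
c13: - | r0:18,r1:5,r2:Mul1,r3:-1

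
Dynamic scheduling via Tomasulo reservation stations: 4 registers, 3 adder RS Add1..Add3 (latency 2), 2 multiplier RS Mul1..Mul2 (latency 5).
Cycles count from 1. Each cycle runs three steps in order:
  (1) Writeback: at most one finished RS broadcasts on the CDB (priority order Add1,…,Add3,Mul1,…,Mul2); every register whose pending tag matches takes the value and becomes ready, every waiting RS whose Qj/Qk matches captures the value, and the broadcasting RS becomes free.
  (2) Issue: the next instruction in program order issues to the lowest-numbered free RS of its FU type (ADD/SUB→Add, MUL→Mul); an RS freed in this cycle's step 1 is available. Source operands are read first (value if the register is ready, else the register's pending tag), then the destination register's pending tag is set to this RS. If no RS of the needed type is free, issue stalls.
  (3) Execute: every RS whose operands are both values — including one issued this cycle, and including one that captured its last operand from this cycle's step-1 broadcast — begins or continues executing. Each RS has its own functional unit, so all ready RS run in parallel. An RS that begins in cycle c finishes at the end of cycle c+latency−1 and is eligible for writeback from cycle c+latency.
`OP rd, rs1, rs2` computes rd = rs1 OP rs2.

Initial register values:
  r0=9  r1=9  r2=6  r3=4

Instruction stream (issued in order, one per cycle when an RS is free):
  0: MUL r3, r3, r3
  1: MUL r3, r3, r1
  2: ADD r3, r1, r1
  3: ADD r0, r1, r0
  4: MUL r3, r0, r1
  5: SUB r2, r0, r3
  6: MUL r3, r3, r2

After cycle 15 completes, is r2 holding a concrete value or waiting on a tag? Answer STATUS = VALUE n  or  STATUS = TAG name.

STATUS = VALUE -144

cycle 1: issue MUL r3<-Mul1 // r0:9,r1:9,r2:6,r3:Mul1
cycle 2: issue MUL r3<-Mul2 // r0:9,r1:9,r2:6,r3:Mul2
cycle 3: issue ADD r3<-Add1 // r0:9,r1:9,r2:6,r3:Add1
cycle 4: issue ADD r0<-Add2 // r0:Add2,r1:9,r2:6,r3:Add1
cycle 5: CDB Add1=18; stall // r0:Add2,r1:9,r2:6,r3:18
cycle 6: CDB Add2=18; stall // r0:18,r1:9,r2:6,r3:18
cycle 7: CDB Mul1=16; issue MUL r3<-Mul1 // r0:18,r1:9,r2:6,r3:Mul1
cycle 8: issue SUB r2<-Add1 // r0:18,r1:9,r2:Add1,r3:Mul1
cycle 9: stall // r0:18,r1:9,r2:Add1,r3:Mul1
cycle 10: stall // r0:18,r1:9,r2:Add1,r3:Mul1
cycle 11: stall // r0:18,r1:9,r2:Add1,r3:Mul1
cycle 12: CDB Mul1=162; issue MUL r3<-Mul1 // r0:18,r1:9,r2:Add1,r3:Mul1
cycle 13: CDB Mul2=144 // r0:18,r1:9,r2:Add1,r3:Mul1
cycle 14: CDB Add1=-144 // r0:18,r1:9,r2:-144,r3:Mul1
cycle 15: - // r0:18,r1:9,r2:-144,r3:Mul1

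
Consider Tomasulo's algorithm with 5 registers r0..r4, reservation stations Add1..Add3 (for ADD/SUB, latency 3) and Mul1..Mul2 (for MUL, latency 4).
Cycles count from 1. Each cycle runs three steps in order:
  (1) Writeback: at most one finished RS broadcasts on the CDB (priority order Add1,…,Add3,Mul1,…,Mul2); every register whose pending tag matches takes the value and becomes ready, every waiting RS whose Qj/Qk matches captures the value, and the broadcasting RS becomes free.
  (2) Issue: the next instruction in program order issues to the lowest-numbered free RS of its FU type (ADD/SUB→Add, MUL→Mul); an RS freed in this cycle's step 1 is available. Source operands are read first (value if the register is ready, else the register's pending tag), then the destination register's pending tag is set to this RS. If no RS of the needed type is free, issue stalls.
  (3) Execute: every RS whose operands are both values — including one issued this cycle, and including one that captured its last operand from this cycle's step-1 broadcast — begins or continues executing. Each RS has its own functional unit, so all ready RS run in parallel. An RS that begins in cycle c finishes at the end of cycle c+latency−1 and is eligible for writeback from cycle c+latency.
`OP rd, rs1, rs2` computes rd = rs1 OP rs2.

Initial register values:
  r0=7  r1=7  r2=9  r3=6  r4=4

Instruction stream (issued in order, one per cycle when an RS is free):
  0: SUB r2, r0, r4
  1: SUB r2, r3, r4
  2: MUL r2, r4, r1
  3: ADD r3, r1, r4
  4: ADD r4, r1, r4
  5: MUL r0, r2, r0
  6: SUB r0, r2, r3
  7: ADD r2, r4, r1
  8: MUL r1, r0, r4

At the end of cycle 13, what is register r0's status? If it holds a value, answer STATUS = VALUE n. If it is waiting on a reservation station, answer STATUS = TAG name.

STATUS = VALUE 17

  c1: issue SUB r2<-Add1  regs: r0:7,r1:7,r2:Add1,r3:6,r4:4
  c2: issue SUB r2<-Add2  regs: r0:7,r1:7,r2:Add2,r3:6,r4:4
  c3: issue MUL r2<-Mul1  regs: r0:7,r1:7,r2:Mul1,r3:6,r4:4
  c4: CDB Add1=3; issue ADD r3<-Add1  regs: r0:7,r1:7,r2:Mul1,r3:Add1,r4:4
  c5: CDB Add2=2; issue ADD r4<-Add2  regs: r0:7,r1:7,r2:Mul1,r3:Add1,r4:Add2
  c6: issue MUL r0<-Mul2  regs: r0:Mul2,r1:7,r2:Mul1,r3:Add1,r4:Add2
  c7: CDB Add1=11; issue SUB r0<-Add1  regs: r0:Add1,r1:7,r2:Mul1,r3:11,r4:Add2
  c8: CDB Add2=11; issue ADD r2<-Add2  regs: r0:Add1,r1:7,r2:Add2,r3:11,r4:11
  c9: CDB Mul1=28; issue MUL r1<-Mul1  regs: r0:Add1,r1:Mul1,r2:Add2,r3:11,r4:11
  c10: -  regs: r0:Add1,r1:Mul1,r2:Add2,r3:11,r4:11
  c11: CDB Add2=18  regs: r0:Add1,r1:Mul1,r2:18,r3:11,r4:11
  c12: CDB Add1=17  regs: r0:17,r1:Mul1,r2:18,r3:11,r4:11
  c13: CDB Mul2=196  regs: r0:17,r1:Mul1,r2:18,r3:11,r4:11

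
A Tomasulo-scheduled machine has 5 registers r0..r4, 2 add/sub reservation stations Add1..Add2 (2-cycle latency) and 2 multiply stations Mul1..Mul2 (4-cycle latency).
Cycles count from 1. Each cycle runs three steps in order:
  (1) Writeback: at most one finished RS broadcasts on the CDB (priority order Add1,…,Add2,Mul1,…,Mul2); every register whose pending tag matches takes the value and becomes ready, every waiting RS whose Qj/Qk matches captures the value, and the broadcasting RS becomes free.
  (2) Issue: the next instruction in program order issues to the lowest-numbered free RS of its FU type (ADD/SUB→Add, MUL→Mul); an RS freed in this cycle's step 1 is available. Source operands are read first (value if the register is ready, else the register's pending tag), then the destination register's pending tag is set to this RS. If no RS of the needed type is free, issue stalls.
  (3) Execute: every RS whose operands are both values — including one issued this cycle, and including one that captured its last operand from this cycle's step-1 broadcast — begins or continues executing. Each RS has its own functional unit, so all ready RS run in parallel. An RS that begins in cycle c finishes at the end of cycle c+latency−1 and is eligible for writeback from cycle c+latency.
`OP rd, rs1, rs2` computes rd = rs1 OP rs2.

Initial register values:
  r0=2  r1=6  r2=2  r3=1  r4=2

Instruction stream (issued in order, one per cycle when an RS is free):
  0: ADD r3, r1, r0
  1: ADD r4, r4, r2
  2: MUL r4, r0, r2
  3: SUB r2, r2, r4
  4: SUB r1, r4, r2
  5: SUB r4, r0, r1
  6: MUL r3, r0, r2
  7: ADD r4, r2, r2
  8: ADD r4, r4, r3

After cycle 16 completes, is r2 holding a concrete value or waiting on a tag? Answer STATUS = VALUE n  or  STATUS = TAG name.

  c1: issue ADD r3<-Add1  regs: r0:2,r1:6,r2:2,r3:Add1,r4:2
  c2: issue ADD r4<-Add2  regs: r0:2,r1:6,r2:2,r3:Add1,r4:Add2
  c3: CDB Add1=8; issue MUL r4<-Mul1  regs: r0:2,r1:6,r2:2,r3:8,r4:Mul1
  c4: CDB Add2=4; issue SUB r2<-Add1  regs: r0:2,r1:6,r2:Add1,r3:8,r4:Mul1
  c5: issue SUB r1<-Add2  regs: r0:2,r1:Add2,r2:Add1,r3:8,r4:Mul1
  c6: stall  regs: r0:2,r1:Add2,r2:Add1,r3:8,r4:Mul1
  c7: CDB Mul1=4; stall  regs: r0:2,r1:Add2,r2:Add1,r3:8,r4:4
  c8: stall  regs: r0:2,r1:Add2,r2:Add1,r3:8,r4:4
  c9: CDB Add1=-2; issue SUB r4<-Add1  regs: r0:2,r1:Add2,r2:-2,r3:8,r4:Add1
  c10: issue MUL r3<-Mul1  regs: r0:2,r1:Add2,r2:-2,r3:Mul1,r4:Add1
  c11: CDB Add2=6; issue ADD r4<-Add2  regs: r0:2,r1:6,r2:-2,r3:Mul1,r4:Add2
  c12: stall  regs: r0:2,r1:6,r2:-2,r3:Mul1,r4:Add2
  c13: CDB Add1=-4; issue ADD r4<-Add1  regs: r0:2,r1:6,r2:-2,r3:Mul1,r4:Add1
  c14: CDB Add2=-4  regs: r0:2,r1:6,r2:-2,r3:Mul1,r4:Add1
  c15: CDB Mul1=-4  regs: r0:2,r1:6,r2:-2,r3:-4,r4:Add1
  c16: -  regs: r0:2,r1:6,r2:-2,r3:-4,r4:Add1

STATUS = VALUE -2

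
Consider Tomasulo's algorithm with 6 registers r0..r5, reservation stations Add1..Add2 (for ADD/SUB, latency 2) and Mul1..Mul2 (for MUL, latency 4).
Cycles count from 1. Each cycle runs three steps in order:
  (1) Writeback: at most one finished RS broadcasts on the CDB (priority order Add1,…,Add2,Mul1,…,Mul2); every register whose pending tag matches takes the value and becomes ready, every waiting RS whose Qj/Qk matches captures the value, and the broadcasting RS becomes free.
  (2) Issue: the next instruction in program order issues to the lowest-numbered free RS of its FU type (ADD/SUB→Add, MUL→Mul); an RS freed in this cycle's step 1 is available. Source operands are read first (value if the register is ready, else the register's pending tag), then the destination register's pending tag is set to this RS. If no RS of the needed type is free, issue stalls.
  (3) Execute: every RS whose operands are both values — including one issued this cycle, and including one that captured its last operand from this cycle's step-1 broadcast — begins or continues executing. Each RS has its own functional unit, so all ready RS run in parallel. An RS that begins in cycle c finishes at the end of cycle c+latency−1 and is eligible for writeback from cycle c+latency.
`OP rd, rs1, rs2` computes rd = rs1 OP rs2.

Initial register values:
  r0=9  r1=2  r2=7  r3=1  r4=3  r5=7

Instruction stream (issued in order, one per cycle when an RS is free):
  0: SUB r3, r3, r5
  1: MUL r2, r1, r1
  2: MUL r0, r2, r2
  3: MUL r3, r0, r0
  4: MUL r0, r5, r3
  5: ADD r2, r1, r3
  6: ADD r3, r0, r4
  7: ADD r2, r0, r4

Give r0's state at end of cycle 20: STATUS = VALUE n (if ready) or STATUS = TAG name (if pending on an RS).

cycle 1: issue SUB r3<-Add1 // r0:9,r1:2,r2:7,r3:Add1,r4:3,r5:7
cycle 2: issue MUL r2<-Mul1 // r0:9,r1:2,r2:Mul1,r3:Add1,r4:3,r5:7
cycle 3: CDB Add1=-6; issue MUL r0<-Mul2 // r0:Mul2,r1:2,r2:Mul1,r3:-6,r4:3,r5:7
cycle 4: stall // r0:Mul2,r1:2,r2:Mul1,r3:-6,r4:3,r5:7
cycle 5: stall // r0:Mul2,r1:2,r2:Mul1,r3:-6,r4:3,r5:7
cycle 6: CDB Mul1=4; issue MUL r3<-Mul1 // r0:Mul2,r1:2,r2:4,r3:Mul1,r4:3,r5:7
cycle 7: stall // r0:Mul2,r1:2,r2:4,r3:Mul1,r4:3,r5:7
cycle 8: stall // r0:Mul2,r1:2,r2:4,r3:Mul1,r4:3,r5:7
cycle 9: stall // r0:Mul2,r1:2,r2:4,r3:Mul1,r4:3,r5:7
cycle 10: CDB Mul2=16; issue MUL r0<-Mul2 // r0:Mul2,r1:2,r2:4,r3:Mul1,r4:3,r5:7
cycle 11: issue ADD r2<-Add1 // r0:Mul2,r1:2,r2:Add1,r3:Mul1,r4:3,r5:7
cycle 12: issue ADD r3<-Add2 // r0:Mul2,r1:2,r2:Add1,r3:Add2,r4:3,r5:7
cycle 13: stall // r0:Mul2,r1:2,r2:Add1,r3:Add2,r4:3,r5:7
cycle 14: CDB Mul1=256; stall // r0:Mul2,r1:2,r2:Add1,r3:Add2,r4:3,r5:7
cycle 15: stall // r0:Mul2,r1:2,r2:Add1,r3:Add2,r4:3,r5:7
cycle 16: CDB Add1=258; issue ADD r2<-Add1 // r0:Mul2,r1:2,r2:Add1,r3:Add2,r4:3,r5:7
cycle 17: - // r0:Mul2,r1:2,r2:Add1,r3:Add2,r4:3,r5:7
cycle 18: CDB Mul2=1792 // r0:1792,r1:2,r2:Add1,r3:Add2,r4:3,r5:7
cycle 19: - // r0:1792,r1:2,r2:Add1,r3:Add2,r4:3,r5:7
cycle 20: CDB Add1=1795 // r0:1792,r1:2,r2:1795,r3:Add2,r4:3,r5:7

STATUS = VALUE 1792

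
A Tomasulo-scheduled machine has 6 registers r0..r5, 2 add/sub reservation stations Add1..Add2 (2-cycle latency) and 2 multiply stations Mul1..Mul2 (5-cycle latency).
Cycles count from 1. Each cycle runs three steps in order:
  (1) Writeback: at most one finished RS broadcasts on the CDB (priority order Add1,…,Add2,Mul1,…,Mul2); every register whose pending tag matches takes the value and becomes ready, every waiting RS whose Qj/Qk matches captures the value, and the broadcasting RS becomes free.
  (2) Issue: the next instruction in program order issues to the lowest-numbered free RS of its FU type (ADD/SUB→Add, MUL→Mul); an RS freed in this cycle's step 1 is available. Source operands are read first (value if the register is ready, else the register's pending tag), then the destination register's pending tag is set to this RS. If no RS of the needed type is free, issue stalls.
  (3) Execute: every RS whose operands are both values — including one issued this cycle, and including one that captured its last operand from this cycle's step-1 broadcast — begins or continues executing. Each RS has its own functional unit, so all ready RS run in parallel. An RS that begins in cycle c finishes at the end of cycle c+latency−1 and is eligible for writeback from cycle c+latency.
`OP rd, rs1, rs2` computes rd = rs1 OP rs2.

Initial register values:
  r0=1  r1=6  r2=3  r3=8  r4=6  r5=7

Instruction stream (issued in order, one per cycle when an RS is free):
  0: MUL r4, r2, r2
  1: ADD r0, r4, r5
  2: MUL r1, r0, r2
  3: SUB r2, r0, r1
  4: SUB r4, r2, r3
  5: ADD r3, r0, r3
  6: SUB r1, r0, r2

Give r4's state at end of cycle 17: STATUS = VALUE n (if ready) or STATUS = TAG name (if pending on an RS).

STATUS = VALUE -40

c1: issue MUL r4<-Mul1 | r0:1,r1:6,r2:3,r3:8,r4:Mul1,r5:7
c2: issue ADD r0<-Add1 | r0:Add1,r1:6,r2:3,r3:8,r4:Mul1,r5:7
c3: issue MUL r1<-Mul2 | r0:Add1,r1:Mul2,r2:3,r3:8,r4:Mul1,r5:7
c4: issue SUB r2<-Add2 | r0:Add1,r1:Mul2,r2:Add2,r3:8,r4:Mul1,r5:7
c5: stall | r0:Add1,r1:Mul2,r2:Add2,r3:8,r4:Mul1,r5:7
c6: CDB Mul1=9; stall | r0:Add1,r1:Mul2,r2:Add2,r3:8,r4:9,r5:7
c7: stall | r0:Add1,r1:Mul2,r2:Add2,r3:8,r4:9,r5:7
c8: CDB Add1=16; issue SUB r4<-Add1 | r0:16,r1:Mul2,r2:Add2,r3:8,r4:Add1,r5:7
c9: stall | r0:16,r1:Mul2,r2:Add2,r3:8,r4:Add1,r5:7
c10: stall | r0:16,r1:Mul2,r2:Add2,r3:8,r4:Add1,r5:7
c11: stall | r0:16,r1:Mul2,r2:Add2,r3:8,r4:Add1,r5:7
c12: stall | r0:16,r1:Mul2,r2:Add2,r3:8,r4:Add1,r5:7
c13: CDB Mul2=48; stall | r0:16,r1:48,r2:Add2,r3:8,r4:Add1,r5:7
c14: stall | r0:16,r1:48,r2:Add2,r3:8,r4:Add1,r5:7
c15: CDB Add2=-32; issue ADD r3<-Add2 | r0:16,r1:48,r2:-32,r3:Add2,r4:Add1,r5:7
c16: stall | r0:16,r1:48,r2:-32,r3:Add2,r4:Add1,r5:7
c17: CDB Add1=-40; issue SUB r1<-Add1 | r0:16,r1:Add1,r2:-32,r3:Add2,r4:-40,r5:7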